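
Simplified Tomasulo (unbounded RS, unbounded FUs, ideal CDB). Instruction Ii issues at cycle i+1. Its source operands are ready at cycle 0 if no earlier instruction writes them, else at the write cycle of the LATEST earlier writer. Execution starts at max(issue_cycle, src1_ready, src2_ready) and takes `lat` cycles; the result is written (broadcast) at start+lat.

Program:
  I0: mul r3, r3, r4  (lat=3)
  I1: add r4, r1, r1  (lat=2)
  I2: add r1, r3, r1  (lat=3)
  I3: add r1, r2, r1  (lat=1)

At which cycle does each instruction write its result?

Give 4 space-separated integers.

I0 mul r3: issue@1 deps=(None,None) exec_start@1 write@4
I1 add r4: issue@2 deps=(None,None) exec_start@2 write@4
I2 add r1: issue@3 deps=(0,None) exec_start@4 write@7
I3 add r1: issue@4 deps=(None,2) exec_start@7 write@8

Answer: 4 4 7 8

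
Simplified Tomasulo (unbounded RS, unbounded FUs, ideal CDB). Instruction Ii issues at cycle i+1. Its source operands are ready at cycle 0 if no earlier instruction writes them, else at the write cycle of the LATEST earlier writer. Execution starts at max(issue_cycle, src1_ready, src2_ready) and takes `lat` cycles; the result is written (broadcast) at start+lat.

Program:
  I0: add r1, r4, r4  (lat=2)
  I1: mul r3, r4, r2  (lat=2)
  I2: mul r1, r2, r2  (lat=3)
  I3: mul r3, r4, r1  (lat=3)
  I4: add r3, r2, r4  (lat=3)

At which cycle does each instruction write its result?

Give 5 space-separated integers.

Answer: 3 4 6 9 8

Derivation:
I0 add r1: issue@1 deps=(None,None) exec_start@1 write@3
I1 mul r3: issue@2 deps=(None,None) exec_start@2 write@4
I2 mul r1: issue@3 deps=(None,None) exec_start@3 write@6
I3 mul r3: issue@4 deps=(None,2) exec_start@6 write@9
I4 add r3: issue@5 deps=(None,None) exec_start@5 write@8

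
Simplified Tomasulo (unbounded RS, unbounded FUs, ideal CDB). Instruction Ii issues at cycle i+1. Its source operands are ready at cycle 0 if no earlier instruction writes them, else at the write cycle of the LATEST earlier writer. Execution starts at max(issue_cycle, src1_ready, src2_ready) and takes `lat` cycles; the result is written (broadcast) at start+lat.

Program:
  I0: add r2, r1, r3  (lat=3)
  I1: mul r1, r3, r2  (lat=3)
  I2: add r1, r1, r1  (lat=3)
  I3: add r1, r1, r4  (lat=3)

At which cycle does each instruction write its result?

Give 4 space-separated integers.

Answer: 4 7 10 13

Derivation:
I0 add r2: issue@1 deps=(None,None) exec_start@1 write@4
I1 mul r1: issue@2 deps=(None,0) exec_start@4 write@7
I2 add r1: issue@3 deps=(1,1) exec_start@7 write@10
I3 add r1: issue@4 deps=(2,None) exec_start@10 write@13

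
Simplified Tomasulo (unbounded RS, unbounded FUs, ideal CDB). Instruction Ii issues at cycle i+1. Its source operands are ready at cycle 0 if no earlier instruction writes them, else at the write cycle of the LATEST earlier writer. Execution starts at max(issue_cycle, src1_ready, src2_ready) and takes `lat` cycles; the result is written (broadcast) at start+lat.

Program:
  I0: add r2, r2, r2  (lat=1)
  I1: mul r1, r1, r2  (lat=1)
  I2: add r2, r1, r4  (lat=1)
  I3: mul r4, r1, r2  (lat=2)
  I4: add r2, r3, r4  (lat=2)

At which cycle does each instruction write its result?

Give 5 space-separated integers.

I0 add r2: issue@1 deps=(None,None) exec_start@1 write@2
I1 mul r1: issue@2 deps=(None,0) exec_start@2 write@3
I2 add r2: issue@3 deps=(1,None) exec_start@3 write@4
I3 mul r4: issue@4 deps=(1,2) exec_start@4 write@6
I4 add r2: issue@5 deps=(None,3) exec_start@6 write@8

Answer: 2 3 4 6 8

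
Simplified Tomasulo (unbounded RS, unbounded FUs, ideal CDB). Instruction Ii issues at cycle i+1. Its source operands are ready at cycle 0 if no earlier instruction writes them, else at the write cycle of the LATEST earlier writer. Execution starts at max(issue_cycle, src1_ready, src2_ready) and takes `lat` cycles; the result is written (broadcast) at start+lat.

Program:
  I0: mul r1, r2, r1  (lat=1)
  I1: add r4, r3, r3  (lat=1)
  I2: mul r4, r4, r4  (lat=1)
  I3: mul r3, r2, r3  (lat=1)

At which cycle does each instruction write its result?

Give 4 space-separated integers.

I0 mul r1: issue@1 deps=(None,None) exec_start@1 write@2
I1 add r4: issue@2 deps=(None,None) exec_start@2 write@3
I2 mul r4: issue@3 deps=(1,1) exec_start@3 write@4
I3 mul r3: issue@4 deps=(None,None) exec_start@4 write@5

Answer: 2 3 4 5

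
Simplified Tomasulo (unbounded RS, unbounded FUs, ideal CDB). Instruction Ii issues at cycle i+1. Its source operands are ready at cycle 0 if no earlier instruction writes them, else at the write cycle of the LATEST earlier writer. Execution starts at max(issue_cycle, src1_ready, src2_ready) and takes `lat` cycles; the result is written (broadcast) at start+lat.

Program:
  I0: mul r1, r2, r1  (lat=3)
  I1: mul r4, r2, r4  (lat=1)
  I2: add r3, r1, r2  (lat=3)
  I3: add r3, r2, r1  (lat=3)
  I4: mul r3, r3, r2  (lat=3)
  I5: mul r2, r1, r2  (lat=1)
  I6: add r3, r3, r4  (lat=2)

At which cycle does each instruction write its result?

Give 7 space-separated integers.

I0 mul r1: issue@1 deps=(None,None) exec_start@1 write@4
I1 mul r4: issue@2 deps=(None,None) exec_start@2 write@3
I2 add r3: issue@3 deps=(0,None) exec_start@4 write@7
I3 add r3: issue@4 deps=(None,0) exec_start@4 write@7
I4 mul r3: issue@5 deps=(3,None) exec_start@7 write@10
I5 mul r2: issue@6 deps=(0,None) exec_start@6 write@7
I6 add r3: issue@7 deps=(4,1) exec_start@10 write@12

Answer: 4 3 7 7 10 7 12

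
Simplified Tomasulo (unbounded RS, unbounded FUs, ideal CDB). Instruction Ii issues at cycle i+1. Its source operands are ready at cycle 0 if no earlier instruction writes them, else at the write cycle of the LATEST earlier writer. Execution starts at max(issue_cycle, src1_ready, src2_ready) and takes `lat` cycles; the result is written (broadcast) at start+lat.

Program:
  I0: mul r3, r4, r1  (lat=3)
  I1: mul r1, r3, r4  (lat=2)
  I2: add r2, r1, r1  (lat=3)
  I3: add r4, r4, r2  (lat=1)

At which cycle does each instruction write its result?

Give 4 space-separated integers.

Answer: 4 6 9 10

Derivation:
I0 mul r3: issue@1 deps=(None,None) exec_start@1 write@4
I1 mul r1: issue@2 deps=(0,None) exec_start@4 write@6
I2 add r2: issue@3 deps=(1,1) exec_start@6 write@9
I3 add r4: issue@4 deps=(None,2) exec_start@9 write@10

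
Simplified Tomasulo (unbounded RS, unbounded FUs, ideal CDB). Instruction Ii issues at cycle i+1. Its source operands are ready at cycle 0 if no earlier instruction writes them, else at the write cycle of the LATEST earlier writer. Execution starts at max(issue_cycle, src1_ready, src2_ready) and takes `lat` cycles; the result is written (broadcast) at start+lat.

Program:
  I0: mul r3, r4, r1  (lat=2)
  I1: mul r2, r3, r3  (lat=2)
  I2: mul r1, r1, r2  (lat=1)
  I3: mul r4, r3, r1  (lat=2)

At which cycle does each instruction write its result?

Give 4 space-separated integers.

I0 mul r3: issue@1 deps=(None,None) exec_start@1 write@3
I1 mul r2: issue@2 deps=(0,0) exec_start@3 write@5
I2 mul r1: issue@3 deps=(None,1) exec_start@5 write@6
I3 mul r4: issue@4 deps=(0,2) exec_start@6 write@8

Answer: 3 5 6 8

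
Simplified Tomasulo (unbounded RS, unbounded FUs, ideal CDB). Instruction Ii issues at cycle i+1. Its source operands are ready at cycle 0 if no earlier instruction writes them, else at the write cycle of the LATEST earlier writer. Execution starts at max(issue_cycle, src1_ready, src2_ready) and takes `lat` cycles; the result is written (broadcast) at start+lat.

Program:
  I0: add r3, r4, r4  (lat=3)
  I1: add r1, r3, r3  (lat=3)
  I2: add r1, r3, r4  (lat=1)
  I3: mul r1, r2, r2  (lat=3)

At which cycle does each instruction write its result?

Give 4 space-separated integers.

Answer: 4 7 5 7

Derivation:
I0 add r3: issue@1 deps=(None,None) exec_start@1 write@4
I1 add r1: issue@2 deps=(0,0) exec_start@4 write@7
I2 add r1: issue@3 deps=(0,None) exec_start@4 write@5
I3 mul r1: issue@4 deps=(None,None) exec_start@4 write@7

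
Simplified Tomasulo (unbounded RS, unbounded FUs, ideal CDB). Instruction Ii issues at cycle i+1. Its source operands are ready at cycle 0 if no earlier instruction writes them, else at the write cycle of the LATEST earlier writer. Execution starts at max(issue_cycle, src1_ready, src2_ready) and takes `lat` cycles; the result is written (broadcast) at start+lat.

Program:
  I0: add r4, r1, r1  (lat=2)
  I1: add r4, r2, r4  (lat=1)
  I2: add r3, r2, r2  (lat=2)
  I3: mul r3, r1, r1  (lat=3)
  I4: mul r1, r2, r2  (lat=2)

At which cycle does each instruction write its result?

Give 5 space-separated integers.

I0 add r4: issue@1 deps=(None,None) exec_start@1 write@3
I1 add r4: issue@2 deps=(None,0) exec_start@3 write@4
I2 add r3: issue@3 deps=(None,None) exec_start@3 write@5
I3 mul r3: issue@4 deps=(None,None) exec_start@4 write@7
I4 mul r1: issue@5 deps=(None,None) exec_start@5 write@7

Answer: 3 4 5 7 7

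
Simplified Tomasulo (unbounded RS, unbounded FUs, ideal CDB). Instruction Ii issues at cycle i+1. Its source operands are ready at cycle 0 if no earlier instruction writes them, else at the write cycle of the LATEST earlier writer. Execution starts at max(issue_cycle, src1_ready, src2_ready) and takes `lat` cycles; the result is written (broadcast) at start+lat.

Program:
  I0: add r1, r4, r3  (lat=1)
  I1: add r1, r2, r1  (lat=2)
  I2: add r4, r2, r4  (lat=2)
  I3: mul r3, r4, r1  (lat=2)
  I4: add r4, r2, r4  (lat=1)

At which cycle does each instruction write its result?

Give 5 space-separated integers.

I0 add r1: issue@1 deps=(None,None) exec_start@1 write@2
I1 add r1: issue@2 deps=(None,0) exec_start@2 write@4
I2 add r4: issue@3 deps=(None,None) exec_start@3 write@5
I3 mul r3: issue@4 deps=(2,1) exec_start@5 write@7
I4 add r4: issue@5 deps=(None,2) exec_start@5 write@6

Answer: 2 4 5 7 6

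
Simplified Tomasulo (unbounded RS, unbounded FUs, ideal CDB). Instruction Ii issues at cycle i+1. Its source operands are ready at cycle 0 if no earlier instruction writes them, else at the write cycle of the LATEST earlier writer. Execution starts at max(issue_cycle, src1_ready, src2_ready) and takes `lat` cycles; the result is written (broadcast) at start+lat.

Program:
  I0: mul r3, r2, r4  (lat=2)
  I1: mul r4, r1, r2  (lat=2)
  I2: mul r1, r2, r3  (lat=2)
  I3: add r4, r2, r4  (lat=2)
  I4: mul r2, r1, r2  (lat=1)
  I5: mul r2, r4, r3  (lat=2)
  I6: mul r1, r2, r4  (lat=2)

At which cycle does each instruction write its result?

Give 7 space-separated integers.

I0 mul r3: issue@1 deps=(None,None) exec_start@1 write@3
I1 mul r4: issue@2 deps=(None,None) exec_start@2 write@4
I2 mul r1: issue@3 deps=(None,0) exec_start@3 write@5
I3 add r4: issue@4 deps=(None,1) exec_start@4 write@6
I4 mul r2: issue@5 deps=(2,None) exec_start@5 write@6
I5 mul r2: issue@6 deps=(3,0) exec_start@6 write@8
I6 mul r1: issue@7 deps=(5,3) exec_start@8 write@10

Answer: 3 4 5 6 6 8 10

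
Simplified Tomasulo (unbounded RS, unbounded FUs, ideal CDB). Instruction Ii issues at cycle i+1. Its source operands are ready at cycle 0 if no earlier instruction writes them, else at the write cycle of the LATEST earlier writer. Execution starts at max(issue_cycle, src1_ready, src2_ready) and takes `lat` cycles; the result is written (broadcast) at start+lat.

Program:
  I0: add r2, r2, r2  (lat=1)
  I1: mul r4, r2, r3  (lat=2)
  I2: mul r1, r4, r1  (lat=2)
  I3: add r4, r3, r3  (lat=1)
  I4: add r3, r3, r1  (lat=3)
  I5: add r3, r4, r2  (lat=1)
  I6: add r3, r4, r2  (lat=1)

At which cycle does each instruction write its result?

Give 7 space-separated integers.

Answer: 2 4 6 5 9 7 8

Derivation:
I0 add r2: issue@1 deps=(None,None) exec_start@1 write@2
I1 mul r4: issue@2 deps=(0,None) exec_start@2 write@4
I2 mul r1: issue@3 deps=(1,None) exec_start@4 write@6
I3 add r4: issue@4 deps=(None,None) exec_start@4 write@5
I4 add r3: issue@5 deps=(None,2) exec_start@6 write@9
I5 add r3: issue@6 deps=(3,0) exec_start@6 write@7
I6 add r3: issue@7 deps=(3,0) exec_start@7 write@8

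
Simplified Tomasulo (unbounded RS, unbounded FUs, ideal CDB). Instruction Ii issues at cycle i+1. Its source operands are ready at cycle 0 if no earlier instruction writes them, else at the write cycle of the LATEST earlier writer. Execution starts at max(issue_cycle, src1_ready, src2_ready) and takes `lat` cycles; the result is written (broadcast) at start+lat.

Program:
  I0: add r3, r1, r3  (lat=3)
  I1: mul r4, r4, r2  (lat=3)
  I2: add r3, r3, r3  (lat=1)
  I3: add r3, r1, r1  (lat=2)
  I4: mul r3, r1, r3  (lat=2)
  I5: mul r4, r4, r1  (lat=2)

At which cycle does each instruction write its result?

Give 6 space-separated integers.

I0 add r3: issue@1 deps=(None,None) exec_start@1 write@4
I1 mul r4: issue@2 deps=(None,None) exec_start@2 write@5
I2 add r3: issue@3 deps=(0,0) exec_start@4 write@5
I3 add r3: issue@4 deps=(None,None) exec_start@4 write@6
I4 mul r3: issue@5 deps=(None,3) exec_start@6 write@8
I5 mul r4: issue@6 deps=(1,None) exec_start@6 write@8

Answer: 4 5 5 6 8 8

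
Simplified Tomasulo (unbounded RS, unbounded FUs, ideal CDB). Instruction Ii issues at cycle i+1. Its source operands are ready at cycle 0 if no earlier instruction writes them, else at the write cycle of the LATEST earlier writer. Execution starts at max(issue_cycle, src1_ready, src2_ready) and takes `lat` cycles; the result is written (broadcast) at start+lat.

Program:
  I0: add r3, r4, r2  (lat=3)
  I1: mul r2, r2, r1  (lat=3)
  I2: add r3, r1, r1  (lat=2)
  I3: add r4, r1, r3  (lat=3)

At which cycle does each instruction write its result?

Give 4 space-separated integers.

I0 add r3: issue@1 deps=(None,None) exec_start@1 write@4
I1 mul r2: issue@2 deps=(None,None) exec_start@2 write@5
I2 add r3: issue@3 deps=(None,None) exec_start@3 write@5
I3 add r4: issue@4 deps=(None,2) exec_start@5 write@8

Answer: 4 5 5 8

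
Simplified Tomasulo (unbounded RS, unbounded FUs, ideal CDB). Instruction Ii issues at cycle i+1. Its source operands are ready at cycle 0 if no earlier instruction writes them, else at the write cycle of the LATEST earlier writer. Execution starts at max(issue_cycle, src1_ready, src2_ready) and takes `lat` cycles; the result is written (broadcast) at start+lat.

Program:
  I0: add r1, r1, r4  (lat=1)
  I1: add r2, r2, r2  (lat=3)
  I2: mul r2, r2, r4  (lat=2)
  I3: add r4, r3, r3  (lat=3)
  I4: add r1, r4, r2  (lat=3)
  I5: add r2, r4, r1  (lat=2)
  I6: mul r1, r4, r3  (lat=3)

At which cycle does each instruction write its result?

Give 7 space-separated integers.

Answer: 2 5 7 7 10 12 10

Derivation:
I0 add r1: issue@1 deps=(None,None) exec_start@1 write@2
I1 add r2: issue@2 deps=(None,None) exec_start@2 write@5
I2 mul r2: issue@3 deps=(1,None) exec_start@5 write@7
I3 add r4: issue@4 deps=(None,None) exec_start@4 write@7
I4 add r1: issue@5 deps=(3,2) exec_start@7 write@10
I5 add r2: issue@6 deps=(3,4) exec_start@10 write@12
I6 mul r1: issue@7 deps=(3,None) exec_start@7 write@10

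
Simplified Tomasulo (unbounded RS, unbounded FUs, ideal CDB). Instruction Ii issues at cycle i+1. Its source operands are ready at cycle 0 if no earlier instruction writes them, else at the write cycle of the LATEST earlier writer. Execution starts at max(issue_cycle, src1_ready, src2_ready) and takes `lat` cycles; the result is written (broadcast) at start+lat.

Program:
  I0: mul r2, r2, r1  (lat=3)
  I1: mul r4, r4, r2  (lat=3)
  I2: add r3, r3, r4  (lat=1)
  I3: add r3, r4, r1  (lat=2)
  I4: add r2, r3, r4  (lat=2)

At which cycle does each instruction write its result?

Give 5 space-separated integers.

I0 mul r2: issue@1 deps=(None,None) exec_start@1 write@4
I1 mul r4: issue@2 deps=(None,0) exec_start@4 write@7
I2 add r3: issue@3 deps=(None,1) exec_start@7 write@8
I3 add r3: issue@4 deps=(1,None) exec_start@7 write@9
I4 add r2: issue@5 deps=(3,1) exec_start@9 write@11

Answer: 4 7 8 9 11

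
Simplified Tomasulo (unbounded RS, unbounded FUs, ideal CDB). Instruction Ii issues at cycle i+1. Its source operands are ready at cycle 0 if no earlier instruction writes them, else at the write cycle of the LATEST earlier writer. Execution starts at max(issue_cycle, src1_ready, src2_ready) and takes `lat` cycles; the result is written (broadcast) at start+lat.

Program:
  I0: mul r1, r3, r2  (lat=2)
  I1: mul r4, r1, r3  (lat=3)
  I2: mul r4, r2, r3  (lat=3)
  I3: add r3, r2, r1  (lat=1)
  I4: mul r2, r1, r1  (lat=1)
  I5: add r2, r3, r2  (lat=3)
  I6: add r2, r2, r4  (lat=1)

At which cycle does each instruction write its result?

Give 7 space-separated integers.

I0 mul r1: issue@1 deps=(None,None) exec_start@1 write@3
I1 mul r4: issue@2 deps=(0,None) exec_start@3 write@6
I2 mul r4: issue@3 deps=(None,None) exec_start@3 write@6
I3 add r3: issue@4 deps=(None,0) exec_start@4 write@5
I4 mul r2: issue@5 deps=(0,0) exec_start@5 write@6
I5 add r2: issue@6 deps=(3,4) exec_start@6 write@9
I6 add r2: issue@7 deps=(5,2) exec_start@9 write@10

Answer: 3 6 6 5 6 9 10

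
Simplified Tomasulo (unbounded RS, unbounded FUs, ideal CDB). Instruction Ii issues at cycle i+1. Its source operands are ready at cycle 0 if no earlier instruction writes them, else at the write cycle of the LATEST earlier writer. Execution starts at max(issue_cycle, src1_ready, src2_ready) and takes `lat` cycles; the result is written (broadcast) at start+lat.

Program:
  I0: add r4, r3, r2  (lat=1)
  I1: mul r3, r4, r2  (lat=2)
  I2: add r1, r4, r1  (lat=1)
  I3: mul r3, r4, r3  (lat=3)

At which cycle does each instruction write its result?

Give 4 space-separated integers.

Answer: 2 4 4 7

Derivation:
I0 add r4: issue@1 deps=(None,None) exec_start@1 write@2
I1 mul r3: issue@2 deps=(0,None) exec_start@2 write@4
I2 add r1: issue@3 deps=(0,None) exec_start@3 write@4
I3 mul r3: issue@4 deps=(0,1) exec_start@4 write@7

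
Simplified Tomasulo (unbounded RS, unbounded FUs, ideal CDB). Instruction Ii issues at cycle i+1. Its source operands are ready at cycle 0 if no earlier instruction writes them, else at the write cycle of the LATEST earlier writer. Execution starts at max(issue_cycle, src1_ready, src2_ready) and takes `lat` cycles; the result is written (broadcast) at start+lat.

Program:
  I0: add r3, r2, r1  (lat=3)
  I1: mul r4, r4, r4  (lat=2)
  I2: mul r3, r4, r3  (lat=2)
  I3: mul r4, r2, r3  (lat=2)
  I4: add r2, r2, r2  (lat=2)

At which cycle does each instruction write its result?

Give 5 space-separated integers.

I0 add r3: issue@1 deps=(None,None) exec_start@1 write@4
I1 mul r4: issue@2 deps=(None,None) exec_start@2 write@4
I2 mul r3: issue@3 deps=(1,0) exec_start@4 write@6
I3 mul r4: issue@4 deps=(None,2) exec_start@6 write@8
I4 add r2: issue@5 deps=(None,None) exec_start@5 write@7

Answer: 4 4 6 8 7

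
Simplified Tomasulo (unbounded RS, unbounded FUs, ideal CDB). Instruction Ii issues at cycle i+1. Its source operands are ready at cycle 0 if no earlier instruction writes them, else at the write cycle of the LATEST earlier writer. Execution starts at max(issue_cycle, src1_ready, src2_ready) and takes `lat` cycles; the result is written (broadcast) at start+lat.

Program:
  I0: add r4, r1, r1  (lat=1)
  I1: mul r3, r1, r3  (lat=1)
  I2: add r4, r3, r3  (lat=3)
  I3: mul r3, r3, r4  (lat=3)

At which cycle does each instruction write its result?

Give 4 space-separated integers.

I0 add r4: issue@1 deps=(None,None) exec_start@1 write@2
I1 mul r3: issue@2 deps=(None,None) exec_start@2 write@3
I2 add r4: issue@3 deps=(1,1) exec_start@3 write@6
I3 mul r3: issue@4 deps=(1,2) exec_start@6 write@9

Answer: 2 3 6 9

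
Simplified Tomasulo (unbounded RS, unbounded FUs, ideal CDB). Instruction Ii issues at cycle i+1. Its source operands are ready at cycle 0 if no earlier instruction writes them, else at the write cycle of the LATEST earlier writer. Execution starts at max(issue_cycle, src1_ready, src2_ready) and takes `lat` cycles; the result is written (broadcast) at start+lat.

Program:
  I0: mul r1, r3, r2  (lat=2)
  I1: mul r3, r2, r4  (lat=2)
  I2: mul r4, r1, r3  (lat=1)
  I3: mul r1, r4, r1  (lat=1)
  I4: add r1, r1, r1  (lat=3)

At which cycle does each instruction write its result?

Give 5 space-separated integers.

Answer: 3 4 5 6 9

Derivation:
I0 mul r1: issue@1 deps=(None,None) exec_start@1 write@3
I1 mul r3: issue@2 deps=(None,None) exec_start@2 write@4
I2 mul r4: issue@3 deps=(0,1) exec_start@4 write@5
I3 mul r1: issue@4 deps=(2,0) exec_start@5 write@6
I4 add r1: issue@5 deps=(3,3) exec_start@6 write@9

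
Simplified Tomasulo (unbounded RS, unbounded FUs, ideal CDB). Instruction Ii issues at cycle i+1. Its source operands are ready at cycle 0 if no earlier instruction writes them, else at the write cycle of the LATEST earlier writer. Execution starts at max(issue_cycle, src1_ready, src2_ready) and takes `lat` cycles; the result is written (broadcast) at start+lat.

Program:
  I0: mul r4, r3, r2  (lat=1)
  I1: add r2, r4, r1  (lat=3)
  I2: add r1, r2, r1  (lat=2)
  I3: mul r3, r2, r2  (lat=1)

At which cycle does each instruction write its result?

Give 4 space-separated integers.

Answer: 2 5 7 6

Derivation:
I0 mul r4: issue@1 deps=(None,None) exec_start@1 write@2
I1 add r2: issue@2 deps=(0,None) exec_start@2 write@5
I2 add r1: issue@3 deps=(1,None) exec_start@5 write@7
I3 mul r3: issue@4 deps=(1,1) exec_start@5 write@6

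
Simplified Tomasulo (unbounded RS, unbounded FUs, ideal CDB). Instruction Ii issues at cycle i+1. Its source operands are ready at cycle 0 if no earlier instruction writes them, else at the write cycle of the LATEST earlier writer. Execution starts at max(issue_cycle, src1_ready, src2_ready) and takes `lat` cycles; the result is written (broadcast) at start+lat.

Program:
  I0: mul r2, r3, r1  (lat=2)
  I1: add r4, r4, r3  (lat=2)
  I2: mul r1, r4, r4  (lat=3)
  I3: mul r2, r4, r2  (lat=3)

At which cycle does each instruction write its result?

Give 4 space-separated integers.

I0 mul r2: issue@1 deps=(None,None) exec_start@1 write@3
I1 add r4: issue@2 deps=(None,None) exec_start@2 write@4
I2 mul r1: issue@3 deps=(1,1) exec_start@4 write@7
I3 mul r2: issue@4 deps=(1,0) exec_start@4 write@7

Answer: 3 4 7 7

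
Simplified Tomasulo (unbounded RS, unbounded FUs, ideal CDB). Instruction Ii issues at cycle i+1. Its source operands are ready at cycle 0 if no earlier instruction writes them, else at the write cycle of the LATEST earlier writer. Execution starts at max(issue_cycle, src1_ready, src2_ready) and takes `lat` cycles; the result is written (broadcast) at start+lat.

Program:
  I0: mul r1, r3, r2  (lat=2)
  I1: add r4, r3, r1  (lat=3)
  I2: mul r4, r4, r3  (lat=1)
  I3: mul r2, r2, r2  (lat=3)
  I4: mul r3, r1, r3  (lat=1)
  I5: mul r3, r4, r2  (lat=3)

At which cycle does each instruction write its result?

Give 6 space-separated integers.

I0 mul r1: issue@1 deps=(None,None) exec_start@1 write@3
I1 add r4: issue@2 deps=(None,0) exec_start@3 write@6
I2 mul r4: issue@3 deps=(1,None) exec_start@6 write@7
I3 mul r2: issue@4 deps=(None,None) exec_start@4 write@7
I4 mul r3: issue@5 deps=(0,None) exec_start@5 write@6
I5 mul r3: issue@6 deps=(2,3) exec_start@7 write@10

Answer: 3 6 7 7 6 10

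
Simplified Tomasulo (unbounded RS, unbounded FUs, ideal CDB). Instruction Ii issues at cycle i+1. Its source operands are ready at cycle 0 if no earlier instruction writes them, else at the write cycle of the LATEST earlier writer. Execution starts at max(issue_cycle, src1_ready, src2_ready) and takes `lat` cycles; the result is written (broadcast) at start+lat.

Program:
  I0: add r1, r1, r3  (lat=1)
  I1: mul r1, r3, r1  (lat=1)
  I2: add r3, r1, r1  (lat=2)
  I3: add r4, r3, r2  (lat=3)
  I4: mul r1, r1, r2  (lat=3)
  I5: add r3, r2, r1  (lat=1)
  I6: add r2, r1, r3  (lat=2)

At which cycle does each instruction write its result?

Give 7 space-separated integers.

I0 add r1: issue@1 deps=(None,None) exec_start@1 write@2
I1 mul r1: issue@2 deps=(None,0) exec_start@2 write@3
I2 add r3: issue@3 deps=(1,1) exec_start@3 write@5
I3 add r4: issue@4 deps=(2,None) exec_start@5 write@8
I4 mul r1: issue@5 deps=(1,None) exec_start@5 write@8
I5 add r3: issue@6 deps=(None,4) exec_start@8 write@9
I6 add r2: issue@7 deps=(4,5) exec_start@9 write@11

Answer: 2 3 5 8 8 9 11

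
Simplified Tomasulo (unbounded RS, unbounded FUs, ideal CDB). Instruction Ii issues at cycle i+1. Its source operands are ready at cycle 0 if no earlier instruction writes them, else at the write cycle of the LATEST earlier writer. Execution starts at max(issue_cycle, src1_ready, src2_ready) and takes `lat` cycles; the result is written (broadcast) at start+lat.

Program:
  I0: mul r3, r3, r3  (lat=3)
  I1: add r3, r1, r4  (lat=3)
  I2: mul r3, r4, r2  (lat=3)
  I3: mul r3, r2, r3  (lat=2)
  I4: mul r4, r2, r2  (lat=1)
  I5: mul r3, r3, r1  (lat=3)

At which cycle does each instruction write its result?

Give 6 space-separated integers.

I0 mul r3: issue@1 deps=(None,None) exec_start@1 write@4
I1 add r3: issue@2 deps=(None,None) exec_start@2 write@5
I2 mul r3: issue@3 deps=(None,None) exec_start@3 write@6
I3 mul r3: issue@4 deps=(None,2) exec_start@6 write@8
I4 mul r4: issue@5 deps=(None,None) exec_start@5 write@6
I5 mul r3: issue@6 deps=(3,None) exec_start@8 write@11

Answer: 4 5 6 8 6 11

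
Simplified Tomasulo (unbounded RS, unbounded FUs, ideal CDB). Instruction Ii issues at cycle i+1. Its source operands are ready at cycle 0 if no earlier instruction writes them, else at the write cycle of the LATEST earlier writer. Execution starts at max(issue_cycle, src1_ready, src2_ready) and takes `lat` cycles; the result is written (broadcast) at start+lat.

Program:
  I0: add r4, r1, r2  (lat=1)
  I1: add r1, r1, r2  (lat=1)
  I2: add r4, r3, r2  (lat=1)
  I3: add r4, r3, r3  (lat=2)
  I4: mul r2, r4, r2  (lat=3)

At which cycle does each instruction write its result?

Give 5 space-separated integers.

I0 add r4: issue@1 deps=(None,None) exec_start@1 write@2
I1 add r1: issue@2 deps=(None,None) exec_start@2 write@3
I2 add r4: issue@3 deps=(None,None) exec_start@3 write@4
I3 add r4: issue@4 deps=(None,None) exec_start@4 write@6
I4 mul r2: issue@5 deps=(3,None) exec_start@6 write@9

Answer: 2 3 4 6 9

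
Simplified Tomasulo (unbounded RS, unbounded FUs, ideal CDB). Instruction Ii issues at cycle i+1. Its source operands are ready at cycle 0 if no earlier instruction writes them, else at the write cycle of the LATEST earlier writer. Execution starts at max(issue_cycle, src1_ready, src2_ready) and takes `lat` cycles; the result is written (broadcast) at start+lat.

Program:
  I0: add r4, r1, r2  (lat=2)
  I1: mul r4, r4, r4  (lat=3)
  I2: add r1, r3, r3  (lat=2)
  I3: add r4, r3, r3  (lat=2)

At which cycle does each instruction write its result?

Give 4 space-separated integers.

I0 add r4: issue@1 deps=(None,None) exec_start@1 write@3
I1 mul r4: issue@2 deps=(0,0) exec_start@3 write@6
I2 add r1: issue@3 deps=(None,None) exec_start@3 write@5
I3 add r4: issue@4 deps=(None,None) exec_start@4 write@6

Answer: 3 6 5 6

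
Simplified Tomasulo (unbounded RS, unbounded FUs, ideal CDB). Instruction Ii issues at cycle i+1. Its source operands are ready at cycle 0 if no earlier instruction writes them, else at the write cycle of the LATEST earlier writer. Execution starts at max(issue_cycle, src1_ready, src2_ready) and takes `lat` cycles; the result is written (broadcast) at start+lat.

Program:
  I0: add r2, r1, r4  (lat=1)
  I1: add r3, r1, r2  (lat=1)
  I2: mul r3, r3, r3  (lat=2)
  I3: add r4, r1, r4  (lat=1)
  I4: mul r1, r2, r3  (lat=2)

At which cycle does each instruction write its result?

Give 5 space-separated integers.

Answer: 2 3 5 5 7

Derivation:
I0 add r2: issue@1 deps=(None,None) exec_start@1 write@2
I1 add r3: issue@2 deps=(None,0) exec_start@2 write@3
I2 mul r3: issue@3 deps=(1,1) exec_start@3 write@5
I3 add r4: issue@4 deps=(None,None) exec_start@4 write@5
I4 mul r1: issue@5 deps=(0,2) exec_start@5 write@7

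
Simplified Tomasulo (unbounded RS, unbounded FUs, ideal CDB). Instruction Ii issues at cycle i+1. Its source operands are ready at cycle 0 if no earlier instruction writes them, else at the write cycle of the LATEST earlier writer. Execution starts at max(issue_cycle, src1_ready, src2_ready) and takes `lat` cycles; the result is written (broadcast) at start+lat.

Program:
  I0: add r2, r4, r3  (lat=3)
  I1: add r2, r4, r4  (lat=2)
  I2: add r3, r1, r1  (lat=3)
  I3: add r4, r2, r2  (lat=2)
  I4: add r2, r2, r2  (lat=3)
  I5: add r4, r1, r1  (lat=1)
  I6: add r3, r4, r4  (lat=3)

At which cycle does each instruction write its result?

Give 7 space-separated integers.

Answer: 4 4 6 6 8 7 10

Derivation:
I0 add r2: issue@1 deps=(None,None) exec_start@1 write@4
I1 add r2: issue@2 deps=(None,None) exec_start@2 write@4
I2 add r3: issue@3 deps=(None,None) exec_start@3 write@6
I3 add r4: issue@4 deps=(1,1) exec_start@4 write@6
I4 add r2: issue@5 deps=(1,1) exec_start@5 write@8
I5 add r4: issue@6 deps=(None,None) exec_start@6 write@7
I6 add r3: issue@7 deps=(5,5) exec_start@7 write@10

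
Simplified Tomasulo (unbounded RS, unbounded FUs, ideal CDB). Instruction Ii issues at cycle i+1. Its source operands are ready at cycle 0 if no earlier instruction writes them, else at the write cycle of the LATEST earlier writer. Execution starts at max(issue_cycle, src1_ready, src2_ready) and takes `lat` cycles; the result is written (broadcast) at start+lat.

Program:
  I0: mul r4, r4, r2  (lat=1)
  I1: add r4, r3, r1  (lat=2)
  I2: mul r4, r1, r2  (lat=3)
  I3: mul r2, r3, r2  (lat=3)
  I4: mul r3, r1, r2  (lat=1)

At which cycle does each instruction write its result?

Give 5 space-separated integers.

Answer: 2 4 6 7 8

Derivation:
I0 mul r4: issue@1 deps=(None,None) exec_start@1 write@2
I1 add r4: issue@2 deps=(None,None) exec_start@2 write@4
I2 mul r4: issue@3 deps=(None,None) exec_start@3 write@6
I3 mul r2: issue@4 deps=(None,None) exec_start@4 write@7
I4 mul r3: issue@5 deps=(None,3) exec_start@7 write@8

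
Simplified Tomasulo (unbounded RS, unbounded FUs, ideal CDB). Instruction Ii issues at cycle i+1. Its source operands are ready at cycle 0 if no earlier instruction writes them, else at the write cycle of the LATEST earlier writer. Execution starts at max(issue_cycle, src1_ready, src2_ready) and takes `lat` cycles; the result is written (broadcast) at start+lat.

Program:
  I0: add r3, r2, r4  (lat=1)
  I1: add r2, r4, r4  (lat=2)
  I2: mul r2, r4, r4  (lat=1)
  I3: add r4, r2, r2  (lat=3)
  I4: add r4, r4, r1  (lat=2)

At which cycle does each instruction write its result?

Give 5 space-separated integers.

I0 add r3: issue@1 deps=(None,None) exec_start@1 write@2
I1 add r2: issue@2 deps=(None,None) exec_start@2 write@4
I2 mul r2: issue@3 deps=(None,None) exec_start@3 write@4
I3 add r4: issue@4 deps=(2,2) exec_start@4 write@7
I4 add r4: issue@5 deps=(3,None) exec_start@7 write@9

Answer: 2 4 4 7 9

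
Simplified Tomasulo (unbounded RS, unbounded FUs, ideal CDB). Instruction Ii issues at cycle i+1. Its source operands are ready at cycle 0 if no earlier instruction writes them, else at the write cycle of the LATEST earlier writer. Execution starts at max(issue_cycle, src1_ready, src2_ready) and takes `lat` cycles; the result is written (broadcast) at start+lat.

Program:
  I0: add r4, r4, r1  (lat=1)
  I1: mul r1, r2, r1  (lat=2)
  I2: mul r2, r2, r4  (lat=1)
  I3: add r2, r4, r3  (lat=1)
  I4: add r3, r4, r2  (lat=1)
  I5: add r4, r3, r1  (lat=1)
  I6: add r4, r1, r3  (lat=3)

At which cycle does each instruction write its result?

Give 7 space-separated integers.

Answer: 2 4 4 5 6 7 10

Derivation:
I0 add r4: issue@1 deps=(None,None) exec_start@1 write@2
I1 mul r1: issue@2 deps=(None,None) exec_start@2 write@4
I2 mul r2: issue@3 deps=(None,0) exec_start@3 write@4
I3 add r2: issue@4 deps=(0,None) exec_start@4 write@5
I4 add r3: issue@5 deps=(0,3) exec_start@5 write@6
I5 add r4: issue@6 deps=(4,1) exec_start@6 write@7
I6 add r4: issue@7 deps=(1,4) exec_start@7 write@10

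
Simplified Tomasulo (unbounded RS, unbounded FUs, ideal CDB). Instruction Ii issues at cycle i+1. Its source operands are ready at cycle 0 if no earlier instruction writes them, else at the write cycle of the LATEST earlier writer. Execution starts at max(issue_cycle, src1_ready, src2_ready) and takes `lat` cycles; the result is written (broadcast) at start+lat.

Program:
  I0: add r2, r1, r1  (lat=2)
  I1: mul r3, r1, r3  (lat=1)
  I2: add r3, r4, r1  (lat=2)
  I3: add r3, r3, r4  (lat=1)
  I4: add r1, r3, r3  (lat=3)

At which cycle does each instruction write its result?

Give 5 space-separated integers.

I0 add r2: issue@1 deps=(None,None) exec_start@1 write@3
I1 mul r3: issue@2 deps=(None,None) exec_start@2 write@3
I2 add r3: issue@3 deps=(None,None) exec_start@3 write@5
I3 add r3: issue@4 deps=(2,None) exec_start@5 write@6
I4 add r1: issue@5 deps=(3,3) exec_start@6 write@9

Answer: 3 3 5 6 9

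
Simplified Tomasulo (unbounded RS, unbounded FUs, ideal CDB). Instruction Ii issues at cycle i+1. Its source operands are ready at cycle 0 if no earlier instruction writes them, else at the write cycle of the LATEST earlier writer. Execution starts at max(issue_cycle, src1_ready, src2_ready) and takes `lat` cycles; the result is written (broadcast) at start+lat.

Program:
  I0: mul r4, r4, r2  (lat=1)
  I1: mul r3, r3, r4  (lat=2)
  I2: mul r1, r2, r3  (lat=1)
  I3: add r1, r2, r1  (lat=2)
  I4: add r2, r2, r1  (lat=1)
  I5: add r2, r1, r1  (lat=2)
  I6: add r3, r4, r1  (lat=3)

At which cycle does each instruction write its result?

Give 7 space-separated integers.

Answer: 2 4 5 7 8 9 10

Derivation:
I0 mul r4: issue@1 deps=(None,None) exec_start@1 write@2
I1 mul r3: issue@2 deps=(None,0) exec_start@2 write@4
I2 mul r1: issue@3 deps=(None,1) exec_start@4 write@5
I3 add r1: issue@4 deps=(None,2) exec_start@5 write@7
I4 add r2: issue@5 deps=(None,3) exec_start@7 write@8
I5 add r2: issue@6 deps=(3,3) exec_start@7 write@9
I6 add r3: issue@7 deps=(0,3) exec_start@7 write@10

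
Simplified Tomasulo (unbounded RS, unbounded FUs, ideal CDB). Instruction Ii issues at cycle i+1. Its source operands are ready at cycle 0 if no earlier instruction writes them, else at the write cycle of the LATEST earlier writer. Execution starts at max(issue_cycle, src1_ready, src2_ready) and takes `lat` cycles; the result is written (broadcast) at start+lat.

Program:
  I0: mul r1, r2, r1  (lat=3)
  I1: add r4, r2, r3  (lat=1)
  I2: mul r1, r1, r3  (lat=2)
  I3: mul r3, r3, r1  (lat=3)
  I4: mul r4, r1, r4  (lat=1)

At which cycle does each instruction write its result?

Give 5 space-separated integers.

I0 mul r1: issue@1 deps=(None,None) exec_start@1 write@4
I1 add r4: issue@2 deps=(None,None) exec_start@2 write@3
I2 mul r1: issue@3 deps=(0,None) exec_start@4 write@6
I3 mul r3: issue@4 deps=(None,2) exec_start@6 write@9
I4 mul r4: issue@5 deps=(2,1) exec_start@6 write@7

Answer: 4 3 6 9 7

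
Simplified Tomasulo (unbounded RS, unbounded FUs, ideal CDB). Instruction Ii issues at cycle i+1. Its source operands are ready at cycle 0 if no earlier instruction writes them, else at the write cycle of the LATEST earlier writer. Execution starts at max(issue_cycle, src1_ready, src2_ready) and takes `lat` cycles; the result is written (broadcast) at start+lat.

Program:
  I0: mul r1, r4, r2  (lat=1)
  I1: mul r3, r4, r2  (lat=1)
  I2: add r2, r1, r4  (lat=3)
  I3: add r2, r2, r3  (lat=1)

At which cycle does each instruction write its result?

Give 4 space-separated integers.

Answer: 2 3 6 7

Derivation:
I0 mul r1: issue@1 deps=(None,None) exec_start@1 write@2
I1 mul r3: issue@2 deps=(None,None) exec_start@2 write@3
I2 add r2: issue@3 deps=(0,None) exec_start@3 write@6
I3 add r2: issue@4 deps=(2,1) exec_start@6 write@7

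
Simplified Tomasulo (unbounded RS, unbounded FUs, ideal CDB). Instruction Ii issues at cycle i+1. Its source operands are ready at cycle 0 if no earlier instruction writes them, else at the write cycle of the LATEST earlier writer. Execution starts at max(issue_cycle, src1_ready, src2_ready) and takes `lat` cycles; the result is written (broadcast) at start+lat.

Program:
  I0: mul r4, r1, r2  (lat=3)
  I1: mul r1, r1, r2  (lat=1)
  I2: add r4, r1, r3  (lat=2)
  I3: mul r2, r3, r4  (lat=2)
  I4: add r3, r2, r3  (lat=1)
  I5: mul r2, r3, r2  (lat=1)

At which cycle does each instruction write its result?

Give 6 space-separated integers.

I0 mul r4: issue@1 deps=(None,None) exec_start@1 write@4
I1 mul r1: issue@2 deps=(None,None) exec_start@2 write@3
I2 add r4: issue@3 deps=(1,None) exec_start@3 write@5
I3 mul r2: issue@4 deps=(None,2) exec_start@5 write@7
I4 add r3: issue@5 deps=(3,None) exec_start@7 write@8
I5 mul r2: issue@6 deps=(4,3) exec_start@8 write@9

Answer: 4 3 5 7 8 9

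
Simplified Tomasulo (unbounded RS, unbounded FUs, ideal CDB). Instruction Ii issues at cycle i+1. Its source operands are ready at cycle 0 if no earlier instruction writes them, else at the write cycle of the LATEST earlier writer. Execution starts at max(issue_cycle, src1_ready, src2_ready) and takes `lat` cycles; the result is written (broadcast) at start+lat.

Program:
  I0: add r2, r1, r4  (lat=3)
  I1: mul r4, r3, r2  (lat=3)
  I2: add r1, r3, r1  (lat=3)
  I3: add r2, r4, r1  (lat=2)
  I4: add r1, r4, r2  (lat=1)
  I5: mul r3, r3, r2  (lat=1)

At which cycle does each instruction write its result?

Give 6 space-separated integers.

I0 add r2: issue@1 deps=(None,None) exec_start@1 write@4
I1 mul r4: issue@2 deps=(None,0) exec_start@4 write@7
I2 add r1: issue@3 deps=(None,None) exec_start@3 write@6
I3 add r2: issue@4 deps=(1,2) exec_start@7 write@9
I4 add r1: issue@5 deps=(1,3) exec_start@9 write@10
I5 mul r3: issue@6 deps=(None,3) exec_start@9 write@10

Answer: 4 7 6 9 10 10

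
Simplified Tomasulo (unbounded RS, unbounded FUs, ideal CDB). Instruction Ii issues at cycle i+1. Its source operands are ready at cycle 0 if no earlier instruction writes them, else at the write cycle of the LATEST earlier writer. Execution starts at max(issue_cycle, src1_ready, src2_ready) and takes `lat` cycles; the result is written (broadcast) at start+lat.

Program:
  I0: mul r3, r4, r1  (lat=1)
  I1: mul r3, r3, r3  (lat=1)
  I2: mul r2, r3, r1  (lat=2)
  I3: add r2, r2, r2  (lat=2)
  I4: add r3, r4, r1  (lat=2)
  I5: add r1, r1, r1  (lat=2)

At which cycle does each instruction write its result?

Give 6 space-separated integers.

I0 mul r3: issue@1 deps=(None,None) exec_start@1 write@2
I1 mul r3: issue@2 deps=(0,0) exec_start@2 write@3
I2 mul r2: issue@3 deps=(1,None) exec_start@3 write@5
I3 add r2: issue@4 deps=(2,2) exec_start@5 write@7
I4 add r3: issue@5 deps=(None,None) exec_start@5 write@7
I5 add r1: issue@6 deps=(None,None) exec_start@6 write@8

Answer: 2 3 5 7 7 8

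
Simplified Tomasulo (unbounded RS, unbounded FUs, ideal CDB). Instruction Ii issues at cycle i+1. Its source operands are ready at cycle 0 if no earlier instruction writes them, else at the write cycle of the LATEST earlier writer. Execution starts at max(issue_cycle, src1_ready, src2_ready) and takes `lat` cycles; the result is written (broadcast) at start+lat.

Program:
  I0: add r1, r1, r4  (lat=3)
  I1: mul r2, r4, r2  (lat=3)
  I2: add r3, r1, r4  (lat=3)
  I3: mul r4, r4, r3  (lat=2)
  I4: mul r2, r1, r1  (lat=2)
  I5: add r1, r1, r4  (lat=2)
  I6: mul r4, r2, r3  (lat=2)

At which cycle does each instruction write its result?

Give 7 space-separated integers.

I0 add r1: issue@1 deps=(None,None) exec_start@1 write@4
I1 mul r2: issue@2 deps=(None,None) exec_start@2 write@5
I2 add r3: issue@3 deps=(0,None) exec_start@4 write@7
I3 mul r4: issue@4 deps=(None,2) exec_start@7 write@9
I4 mul r2: issue@5 deps=(0,0) exec_start@5 write@7
I5 add r1: issue@6 deps=(0,3) exec_start@9 write@11
I6 mul r4: issue@7 deps=(4,2) exec_start@7 write@9

Answer: 4 5 7 9 7 11 9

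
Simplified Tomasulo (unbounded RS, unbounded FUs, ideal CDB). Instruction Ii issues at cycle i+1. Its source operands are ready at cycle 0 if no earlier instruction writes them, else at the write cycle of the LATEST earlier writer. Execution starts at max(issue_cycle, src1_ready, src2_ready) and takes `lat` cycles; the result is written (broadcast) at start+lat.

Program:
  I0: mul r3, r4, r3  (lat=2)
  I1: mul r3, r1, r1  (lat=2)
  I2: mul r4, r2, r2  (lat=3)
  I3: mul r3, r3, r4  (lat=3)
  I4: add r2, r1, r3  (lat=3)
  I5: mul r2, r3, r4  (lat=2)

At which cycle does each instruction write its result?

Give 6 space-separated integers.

I0 mul r3: issue@1 deps=(None,None) exec_start@1 write@3
I1 mul r3: issue@2 deps=(None,None) exec_start@2 write@4
I2 mul r4: issue@3 deps=(None,None) exec_start@3 write@6
I3 mul r3: issue@4 deps=(1,2) exec_start@6 write@9
I4 add r2: issue@5 deps=(None,3) exec_start@9 write@12
I5 mul r2: issue@6 deps=(3,2) exec_start@9 write@11

Answer: 3 4 6 9 12 11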